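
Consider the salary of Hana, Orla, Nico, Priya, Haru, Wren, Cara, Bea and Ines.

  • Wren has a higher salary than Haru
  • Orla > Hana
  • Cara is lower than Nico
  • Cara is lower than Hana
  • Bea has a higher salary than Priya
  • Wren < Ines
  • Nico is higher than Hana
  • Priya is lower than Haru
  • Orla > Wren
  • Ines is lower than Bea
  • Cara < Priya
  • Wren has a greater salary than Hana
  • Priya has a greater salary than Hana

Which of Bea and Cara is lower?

Cara

Following the relations from Cara: Cara < Hana < Priya < Haru < Wren < Ines < Bea.
So Cara < Bea; Cara is the lower of the two.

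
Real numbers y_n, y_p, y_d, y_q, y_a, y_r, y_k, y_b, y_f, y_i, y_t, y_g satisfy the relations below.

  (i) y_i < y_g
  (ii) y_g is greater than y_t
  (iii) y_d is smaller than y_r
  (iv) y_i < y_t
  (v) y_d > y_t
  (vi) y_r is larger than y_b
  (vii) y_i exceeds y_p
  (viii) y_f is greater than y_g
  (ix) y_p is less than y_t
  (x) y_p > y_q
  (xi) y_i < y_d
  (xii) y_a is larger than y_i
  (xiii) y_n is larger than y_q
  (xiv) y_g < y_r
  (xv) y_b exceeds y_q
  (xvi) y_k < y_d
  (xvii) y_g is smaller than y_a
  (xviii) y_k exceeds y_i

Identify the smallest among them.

y_q

y_p is not least since y_q < y_p; y_i is not least since y_p < y_i; y_b is not least since y_q < y_b; y_k is not least since y_i < y_k; y_t is not least since y_p < y_t; y_g is not least since y_i < y_g; y_d is not least since y_i < y_d; y_n is not least since y_q < y_n; y_f is not least since y_g < y_f; y_r is not least since y_d < y_r; y_a is not least since y_g < y_a.
Only y_q has nothing below it, so y_q is the smallest.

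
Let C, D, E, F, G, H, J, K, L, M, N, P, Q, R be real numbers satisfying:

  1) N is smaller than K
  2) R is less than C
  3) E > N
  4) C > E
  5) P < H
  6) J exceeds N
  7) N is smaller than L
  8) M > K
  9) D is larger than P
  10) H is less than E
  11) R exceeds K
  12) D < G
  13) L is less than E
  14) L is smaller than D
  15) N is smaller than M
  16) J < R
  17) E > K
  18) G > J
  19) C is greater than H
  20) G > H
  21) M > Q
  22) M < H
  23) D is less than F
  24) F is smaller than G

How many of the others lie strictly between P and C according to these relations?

Chaining upward from P reaches: H, E, D, F, G.
Chaining downward from C reaches: N, Q, K, M, L, H, J, E, R.
Strictly between P and C are those in both lists: H, E — 2 elements.

2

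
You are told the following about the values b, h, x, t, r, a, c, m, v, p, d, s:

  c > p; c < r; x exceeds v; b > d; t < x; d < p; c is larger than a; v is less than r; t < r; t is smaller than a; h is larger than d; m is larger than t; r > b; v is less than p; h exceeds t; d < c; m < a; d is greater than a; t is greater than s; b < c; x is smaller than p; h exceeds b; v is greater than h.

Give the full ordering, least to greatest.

s < t < m < a < d < b < h < v < x < p < c < r

The consecutive links are each given: s < t; t < m; m < a; a < d; d < b; b < h; h < v; v < x; x < p; p < c; c < r.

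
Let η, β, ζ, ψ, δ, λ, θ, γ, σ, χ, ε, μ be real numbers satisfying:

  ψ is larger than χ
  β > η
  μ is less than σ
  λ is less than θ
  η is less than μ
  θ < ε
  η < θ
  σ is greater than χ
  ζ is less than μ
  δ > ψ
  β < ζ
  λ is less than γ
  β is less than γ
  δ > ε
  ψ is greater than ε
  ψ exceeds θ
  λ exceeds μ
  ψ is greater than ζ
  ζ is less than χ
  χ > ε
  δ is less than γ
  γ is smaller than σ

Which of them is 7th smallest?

Chaining the given pairs: η < β < ζ < μ < λ < θ < ε < χ < ψ < δ < γ < σ.
Counting 7 from the smallest end gives ε.

ε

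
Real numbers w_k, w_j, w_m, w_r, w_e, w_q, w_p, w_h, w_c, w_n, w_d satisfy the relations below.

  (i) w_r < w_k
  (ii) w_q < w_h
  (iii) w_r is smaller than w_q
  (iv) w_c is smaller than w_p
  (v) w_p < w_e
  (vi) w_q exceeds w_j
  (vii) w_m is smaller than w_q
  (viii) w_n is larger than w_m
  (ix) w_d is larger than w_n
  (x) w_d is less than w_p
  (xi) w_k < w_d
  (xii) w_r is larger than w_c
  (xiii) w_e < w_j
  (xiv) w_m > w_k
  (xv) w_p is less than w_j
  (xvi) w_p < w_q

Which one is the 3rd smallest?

w_k

Chaining the given pairs: w_c < w_r < w_k < w_m < w_n < w_d < w_p < w_e < w_j < w_q < w_h.
The 3rd smallest is w_k.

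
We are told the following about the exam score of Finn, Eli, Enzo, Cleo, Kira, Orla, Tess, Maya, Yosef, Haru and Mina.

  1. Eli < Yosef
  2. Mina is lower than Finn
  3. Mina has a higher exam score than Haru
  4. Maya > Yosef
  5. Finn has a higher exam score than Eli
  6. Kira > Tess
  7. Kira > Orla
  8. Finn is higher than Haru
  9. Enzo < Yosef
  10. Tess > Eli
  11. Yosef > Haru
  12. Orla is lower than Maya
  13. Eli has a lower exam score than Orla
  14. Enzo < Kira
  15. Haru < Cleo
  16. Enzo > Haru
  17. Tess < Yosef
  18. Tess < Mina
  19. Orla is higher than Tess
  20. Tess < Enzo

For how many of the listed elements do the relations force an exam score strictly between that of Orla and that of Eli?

1

Chaining upward from Eli reaches: Tess, Mina, Finn, Enzo, Yosef, Kira, Maya.
Chaining downward from Orla reaches: Tess.
Strictly between Eli and Orla are those in both lists: Tess — 1 element.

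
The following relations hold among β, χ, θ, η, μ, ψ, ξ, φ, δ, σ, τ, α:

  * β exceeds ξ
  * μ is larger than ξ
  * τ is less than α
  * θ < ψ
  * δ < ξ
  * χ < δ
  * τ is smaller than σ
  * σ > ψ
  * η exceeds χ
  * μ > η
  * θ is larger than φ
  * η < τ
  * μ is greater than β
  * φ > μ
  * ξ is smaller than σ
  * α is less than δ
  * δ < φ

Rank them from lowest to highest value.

Nothing is placed below χ, so it is least; from there χ < η; η < τ; τ < α; α < δ; δ < ξ; ξ < β; β < μ; μ < φ; φ < θ; θ < ψ; ψ < σ, each given directly.

χ < η < τ < α < δ < ξ < β < μ < φ < θ < ψ < σ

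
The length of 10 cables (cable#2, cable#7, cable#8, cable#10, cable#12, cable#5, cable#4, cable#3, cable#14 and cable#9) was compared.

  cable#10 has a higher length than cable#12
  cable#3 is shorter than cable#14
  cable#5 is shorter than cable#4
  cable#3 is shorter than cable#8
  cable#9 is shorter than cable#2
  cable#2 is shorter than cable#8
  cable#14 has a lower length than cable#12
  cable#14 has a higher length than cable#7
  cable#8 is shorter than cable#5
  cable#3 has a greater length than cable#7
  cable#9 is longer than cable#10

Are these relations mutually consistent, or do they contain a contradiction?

consistent

Every relation is compatible with cable#7 < cable#3 < cable#14 < cable#12 < cable#10 < cable#9 < cable#2 < cable#8 < cable#5 < cable#4; the set is consistent.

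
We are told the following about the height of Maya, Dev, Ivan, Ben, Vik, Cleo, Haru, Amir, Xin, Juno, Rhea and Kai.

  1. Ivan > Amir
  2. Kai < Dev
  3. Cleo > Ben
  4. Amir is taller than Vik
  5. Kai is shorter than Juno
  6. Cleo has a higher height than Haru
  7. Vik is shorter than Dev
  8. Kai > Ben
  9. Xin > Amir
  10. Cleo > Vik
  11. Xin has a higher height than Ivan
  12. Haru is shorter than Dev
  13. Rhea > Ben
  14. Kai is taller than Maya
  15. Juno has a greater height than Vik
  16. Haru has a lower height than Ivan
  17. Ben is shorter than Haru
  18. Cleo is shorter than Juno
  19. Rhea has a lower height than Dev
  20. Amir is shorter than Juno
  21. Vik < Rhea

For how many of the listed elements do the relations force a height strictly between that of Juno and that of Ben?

3

The relations place Ben below Juno. An element lies strictly between them when it is forced above Ben and also forced below Juno.
Above Ben: {Haru, Rhea, Ivan, Cleo, Kai, Dev, Xin}. Below Juno: {Vik, Maya, Haru, Amir, Cleo, Kai}.
Intersection: {Haru, Cleo, Kai} — 3.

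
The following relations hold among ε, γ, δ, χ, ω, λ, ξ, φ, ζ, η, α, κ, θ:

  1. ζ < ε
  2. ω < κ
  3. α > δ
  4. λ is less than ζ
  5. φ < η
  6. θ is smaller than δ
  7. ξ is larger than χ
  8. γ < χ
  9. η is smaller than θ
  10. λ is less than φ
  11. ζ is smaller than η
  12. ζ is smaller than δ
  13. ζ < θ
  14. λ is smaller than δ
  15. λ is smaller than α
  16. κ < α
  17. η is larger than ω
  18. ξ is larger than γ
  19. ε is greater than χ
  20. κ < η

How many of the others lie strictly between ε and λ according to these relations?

Chaining upward from λ reaches: ζ, φ, η, θ, δ, α.
Chaining downward from ε reaches: γ, χ, ζ.
Strictly between λ and ε are those in both lists: ζ — 1 element.

1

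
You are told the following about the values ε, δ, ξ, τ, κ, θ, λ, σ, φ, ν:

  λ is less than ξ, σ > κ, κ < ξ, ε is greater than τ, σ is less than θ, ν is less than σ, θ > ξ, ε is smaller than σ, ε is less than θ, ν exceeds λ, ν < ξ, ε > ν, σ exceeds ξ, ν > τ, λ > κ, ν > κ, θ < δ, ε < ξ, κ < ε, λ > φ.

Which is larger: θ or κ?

κ < λ and λ < ν give κ < ν.
With ν < ε: κ < λ < ν < ε.
Then ε < ξ extends the chain to ξ.
Then ξ < σ extends the chain to σ.
Then σ < θ extends the chain to θ.
So κ < θ; θ is the larger of the two.

θ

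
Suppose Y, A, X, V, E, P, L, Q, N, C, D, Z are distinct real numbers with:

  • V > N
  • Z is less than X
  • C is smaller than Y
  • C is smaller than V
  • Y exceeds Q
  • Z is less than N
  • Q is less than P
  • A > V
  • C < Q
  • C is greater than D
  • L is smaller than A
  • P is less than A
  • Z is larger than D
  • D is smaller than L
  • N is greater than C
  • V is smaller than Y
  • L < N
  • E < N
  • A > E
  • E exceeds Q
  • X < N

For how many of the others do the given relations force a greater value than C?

7

The elements the relations force above C are Q, P, E, N, V, Y, A — no chain reaches any other.
That is 7.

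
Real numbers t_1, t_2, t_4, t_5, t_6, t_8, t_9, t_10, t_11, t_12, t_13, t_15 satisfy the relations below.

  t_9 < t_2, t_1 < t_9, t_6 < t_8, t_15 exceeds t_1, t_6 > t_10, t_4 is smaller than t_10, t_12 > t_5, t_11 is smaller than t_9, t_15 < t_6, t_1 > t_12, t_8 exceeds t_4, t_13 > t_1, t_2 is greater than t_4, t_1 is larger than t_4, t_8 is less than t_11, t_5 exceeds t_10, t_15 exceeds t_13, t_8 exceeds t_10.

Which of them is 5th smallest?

t_1

Chaining the given pairs: t_4 < t_10 < t_5 < t_12 < t_1 < t_13 < t_15 < t_6 < t_8 < t_11 < t_9 < t_2.
Counting 5 from the smallest end gives t_1.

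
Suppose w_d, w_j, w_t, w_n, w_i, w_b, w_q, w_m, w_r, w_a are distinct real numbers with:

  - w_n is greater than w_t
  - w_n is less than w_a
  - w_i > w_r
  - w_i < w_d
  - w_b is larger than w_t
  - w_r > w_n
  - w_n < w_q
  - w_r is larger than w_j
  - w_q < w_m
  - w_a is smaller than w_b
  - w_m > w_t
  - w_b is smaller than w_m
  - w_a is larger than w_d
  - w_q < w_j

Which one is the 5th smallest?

w_r

The consecutive relations fix a unique order: w_t < w_n < w_q < w_j < w_r < w_i < w_d < w_a < w_b < w_m.
Counting 5 from the smallest end gives w_r.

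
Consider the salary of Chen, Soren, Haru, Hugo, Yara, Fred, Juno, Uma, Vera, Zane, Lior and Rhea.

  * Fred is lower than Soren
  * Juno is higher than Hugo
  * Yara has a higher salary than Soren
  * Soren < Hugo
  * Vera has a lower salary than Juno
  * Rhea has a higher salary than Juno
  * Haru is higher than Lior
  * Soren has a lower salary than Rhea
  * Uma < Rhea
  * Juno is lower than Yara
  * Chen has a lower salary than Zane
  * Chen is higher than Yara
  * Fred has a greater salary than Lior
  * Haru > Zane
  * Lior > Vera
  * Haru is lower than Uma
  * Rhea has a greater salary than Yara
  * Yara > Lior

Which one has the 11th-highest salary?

Chaining the given pairs: Vera < Lior < Fred < Soren < Hugo < Juno < Yara < Chen < Zane < Haru < Uma < Rhea.
Counting 11 from the largest end gives Lior.

Lior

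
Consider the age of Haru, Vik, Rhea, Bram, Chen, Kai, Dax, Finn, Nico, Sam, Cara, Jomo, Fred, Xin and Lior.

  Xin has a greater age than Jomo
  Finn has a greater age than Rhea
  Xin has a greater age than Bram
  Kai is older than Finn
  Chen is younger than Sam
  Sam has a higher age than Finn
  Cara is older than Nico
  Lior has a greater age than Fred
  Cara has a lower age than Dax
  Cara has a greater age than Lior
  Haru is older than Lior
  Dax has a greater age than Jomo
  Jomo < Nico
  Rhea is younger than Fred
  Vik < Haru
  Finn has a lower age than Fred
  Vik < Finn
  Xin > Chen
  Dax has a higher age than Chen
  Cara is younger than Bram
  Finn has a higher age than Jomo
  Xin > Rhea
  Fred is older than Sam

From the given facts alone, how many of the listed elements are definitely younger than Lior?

7

The elements the relations force below Lior are Jomo, Chen, Vik, Rhea, Finn, Sam, Fred — no chain reaches any other.
That is 7.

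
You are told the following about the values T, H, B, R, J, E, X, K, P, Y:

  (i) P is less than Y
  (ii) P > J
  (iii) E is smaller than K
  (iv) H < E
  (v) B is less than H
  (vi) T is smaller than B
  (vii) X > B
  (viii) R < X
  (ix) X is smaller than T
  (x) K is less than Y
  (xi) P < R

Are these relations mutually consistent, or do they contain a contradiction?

Chaining the given relations yields X < T < B, so X < B. But one relation states B < X. These cannot both hold.

inconsistent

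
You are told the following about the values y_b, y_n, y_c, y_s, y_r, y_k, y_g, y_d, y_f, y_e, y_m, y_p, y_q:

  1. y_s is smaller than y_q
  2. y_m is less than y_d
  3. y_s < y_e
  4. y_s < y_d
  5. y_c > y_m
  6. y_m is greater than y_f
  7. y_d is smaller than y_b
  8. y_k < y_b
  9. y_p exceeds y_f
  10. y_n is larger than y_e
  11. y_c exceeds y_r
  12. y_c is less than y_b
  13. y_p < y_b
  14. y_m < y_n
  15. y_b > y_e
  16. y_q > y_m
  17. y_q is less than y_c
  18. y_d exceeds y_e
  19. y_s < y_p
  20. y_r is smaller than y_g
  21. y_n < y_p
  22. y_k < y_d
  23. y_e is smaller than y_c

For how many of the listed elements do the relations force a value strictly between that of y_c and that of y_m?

1

The relations place y_m below y_c. An element lies strictly between them when it is forced above y_m and also forced below y_c.
Above y_m: {y_n, y_d, y_p, y_q, y_b}. Below y_c: {y_f, y_s, y_e, y_r, y_q}.
Intersection: {y_q} — 1.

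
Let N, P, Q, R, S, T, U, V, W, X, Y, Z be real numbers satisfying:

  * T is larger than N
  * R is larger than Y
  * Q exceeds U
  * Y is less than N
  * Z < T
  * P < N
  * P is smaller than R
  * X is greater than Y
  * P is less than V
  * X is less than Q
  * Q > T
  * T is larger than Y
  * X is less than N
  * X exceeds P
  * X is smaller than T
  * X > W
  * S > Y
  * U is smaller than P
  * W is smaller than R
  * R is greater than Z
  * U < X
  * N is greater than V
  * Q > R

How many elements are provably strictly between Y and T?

The relations place Y below T. An element lies strictly between them when it is forced above Y and also forced below T.
Above Y: {X, N, R, S, Q}. Below T: {U, W, P, X, Z, V, N}.
Intersection: {X, N} — 2.

2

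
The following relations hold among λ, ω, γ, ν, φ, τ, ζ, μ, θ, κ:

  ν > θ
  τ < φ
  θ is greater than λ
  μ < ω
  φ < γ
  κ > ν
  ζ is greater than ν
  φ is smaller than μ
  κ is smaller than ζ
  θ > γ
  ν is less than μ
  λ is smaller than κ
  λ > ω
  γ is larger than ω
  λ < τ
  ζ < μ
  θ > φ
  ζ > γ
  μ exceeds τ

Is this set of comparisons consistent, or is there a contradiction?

We have μ < ω stated directly, yet also ω < λ < τ < φ < γ < θ < ν < κ < ζ < μ by chaining the others — so ω < μ. Contradiction.

inconsistent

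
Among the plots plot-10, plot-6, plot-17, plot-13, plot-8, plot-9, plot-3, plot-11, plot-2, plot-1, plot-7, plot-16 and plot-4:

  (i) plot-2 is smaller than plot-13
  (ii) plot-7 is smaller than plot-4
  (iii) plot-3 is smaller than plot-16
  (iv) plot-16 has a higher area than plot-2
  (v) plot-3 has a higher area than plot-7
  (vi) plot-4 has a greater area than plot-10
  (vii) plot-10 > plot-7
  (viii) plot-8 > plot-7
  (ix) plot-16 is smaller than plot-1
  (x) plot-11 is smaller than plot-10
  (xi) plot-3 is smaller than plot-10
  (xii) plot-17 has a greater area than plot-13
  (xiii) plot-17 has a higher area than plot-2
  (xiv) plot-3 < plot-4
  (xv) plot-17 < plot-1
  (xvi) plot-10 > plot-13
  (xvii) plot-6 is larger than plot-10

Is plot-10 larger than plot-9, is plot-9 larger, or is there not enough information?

undetermined

Following every chain through plot-10: above plot-10 we get plot-6, plot-4; below plot-10 we get plot-7, plot-2, plot-11, plot-13, plot-3.
plot-9 is not reached, and no chain runs the other way from plot-9 to plot-10.
So the given relations leave the order of plot-10 and plot-9 undetermined.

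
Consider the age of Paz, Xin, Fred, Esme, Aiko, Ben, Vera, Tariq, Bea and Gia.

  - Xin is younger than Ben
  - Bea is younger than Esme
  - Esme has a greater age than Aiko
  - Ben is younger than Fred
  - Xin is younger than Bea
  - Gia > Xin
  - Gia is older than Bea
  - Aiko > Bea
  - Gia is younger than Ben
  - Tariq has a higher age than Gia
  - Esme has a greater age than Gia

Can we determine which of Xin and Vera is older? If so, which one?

undetermined

Following every chain through Xin: above Xin we get Bea, Gia, Aiko, Esme, Ben, Fred, Tariq.
Vera is not reached, and no chain runs the other way from Vera to Xin.
So the given relations leave the order of Xin and Vera undetermined.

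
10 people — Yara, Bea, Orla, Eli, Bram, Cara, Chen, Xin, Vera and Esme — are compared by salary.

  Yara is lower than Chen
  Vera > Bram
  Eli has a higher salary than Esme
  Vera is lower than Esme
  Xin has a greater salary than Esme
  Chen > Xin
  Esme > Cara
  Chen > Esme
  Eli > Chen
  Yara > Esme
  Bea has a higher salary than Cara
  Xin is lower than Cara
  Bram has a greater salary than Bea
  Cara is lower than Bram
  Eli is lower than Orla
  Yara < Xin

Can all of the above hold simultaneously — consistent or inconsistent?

inconsistent

We have Xin < Cara stated directly, yet also Cara < Bea < Bram < Vera < Esme < Yara < Xin by chaining the others — so Cara < Xin. Contradiction.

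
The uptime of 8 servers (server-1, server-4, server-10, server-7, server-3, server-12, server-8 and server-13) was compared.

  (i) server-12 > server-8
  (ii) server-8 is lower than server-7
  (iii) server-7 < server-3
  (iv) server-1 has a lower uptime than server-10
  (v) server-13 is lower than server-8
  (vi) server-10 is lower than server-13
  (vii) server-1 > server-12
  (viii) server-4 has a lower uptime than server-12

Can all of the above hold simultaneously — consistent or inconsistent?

inconsistent

Chaining the given relations yields server-12 < server-1 < server-10 < server-13 < server-8, so server-12 < server-8. But one relation states server-8 < server-12. These cannot both hold.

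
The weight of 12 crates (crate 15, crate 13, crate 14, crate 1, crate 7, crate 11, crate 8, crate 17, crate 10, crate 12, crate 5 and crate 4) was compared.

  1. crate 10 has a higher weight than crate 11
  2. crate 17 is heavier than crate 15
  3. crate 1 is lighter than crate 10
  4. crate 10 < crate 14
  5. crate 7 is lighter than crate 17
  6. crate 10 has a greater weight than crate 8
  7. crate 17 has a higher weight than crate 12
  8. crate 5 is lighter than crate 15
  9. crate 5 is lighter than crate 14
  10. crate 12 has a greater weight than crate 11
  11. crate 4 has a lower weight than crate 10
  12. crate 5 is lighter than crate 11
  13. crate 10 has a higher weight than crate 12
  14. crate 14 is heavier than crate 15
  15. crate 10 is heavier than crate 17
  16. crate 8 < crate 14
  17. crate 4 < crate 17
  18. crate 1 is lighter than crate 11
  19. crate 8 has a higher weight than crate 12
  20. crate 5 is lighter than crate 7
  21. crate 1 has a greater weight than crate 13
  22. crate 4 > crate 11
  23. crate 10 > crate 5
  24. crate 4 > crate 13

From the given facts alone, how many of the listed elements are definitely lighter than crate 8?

Directly below crate 8: crate 12.
One step further: crate 11 (2 so far).
One step further: crate 5, crate 1 (4 so far).
One step further: crate 13 (5 so far).
Nothing else is reachable below crate 8; 5 in all.

5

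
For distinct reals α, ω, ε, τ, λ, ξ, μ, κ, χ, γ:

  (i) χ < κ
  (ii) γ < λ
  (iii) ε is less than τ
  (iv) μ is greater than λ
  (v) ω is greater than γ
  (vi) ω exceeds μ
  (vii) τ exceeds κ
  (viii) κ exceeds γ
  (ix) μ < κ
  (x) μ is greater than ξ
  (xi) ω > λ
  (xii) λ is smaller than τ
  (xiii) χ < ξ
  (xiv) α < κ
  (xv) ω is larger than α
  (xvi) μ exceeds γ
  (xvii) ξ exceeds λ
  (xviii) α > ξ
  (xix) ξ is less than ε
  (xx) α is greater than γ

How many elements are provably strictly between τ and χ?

Chaining upward from χ reaches: ξ, ε, α, μ, ω, κ.
Chaining downward from τ reaches: γ, λ, ξ, ε, α, μ, κ.
Strictly between χ and τ are those in both lists: ξ, ε, α, μ, κ — 5 elements.

5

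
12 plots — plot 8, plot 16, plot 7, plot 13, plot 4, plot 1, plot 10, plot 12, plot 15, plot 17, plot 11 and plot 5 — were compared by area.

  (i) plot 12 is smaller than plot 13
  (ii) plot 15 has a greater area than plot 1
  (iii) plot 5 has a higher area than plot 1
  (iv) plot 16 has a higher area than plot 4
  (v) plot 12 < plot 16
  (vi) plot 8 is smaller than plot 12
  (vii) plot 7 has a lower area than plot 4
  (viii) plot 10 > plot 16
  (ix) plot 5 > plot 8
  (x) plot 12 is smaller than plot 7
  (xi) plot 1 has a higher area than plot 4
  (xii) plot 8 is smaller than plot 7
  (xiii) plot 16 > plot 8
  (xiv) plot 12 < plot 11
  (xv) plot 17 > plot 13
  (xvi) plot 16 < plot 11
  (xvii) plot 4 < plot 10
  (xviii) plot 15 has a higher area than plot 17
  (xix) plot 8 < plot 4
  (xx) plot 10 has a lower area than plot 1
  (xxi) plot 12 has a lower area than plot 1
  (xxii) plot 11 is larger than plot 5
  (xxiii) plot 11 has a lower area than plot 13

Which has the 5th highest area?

plot 5

The consecutive relations fix a unique order: plot 8 < plot 12 < plot 7 < plot 4 < plot 16 < plot 10 < plot 1 < plot 5 < plot 11 < plot 13 < plot 17 < plot 15.
The 5th largest is plot 5.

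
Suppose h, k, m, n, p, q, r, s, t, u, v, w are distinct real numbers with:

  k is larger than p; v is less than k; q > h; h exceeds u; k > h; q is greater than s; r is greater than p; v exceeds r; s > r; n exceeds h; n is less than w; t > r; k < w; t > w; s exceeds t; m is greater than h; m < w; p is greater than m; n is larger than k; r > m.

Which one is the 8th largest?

r

The consecutive relations fix a unique order: u < h < m < p < r < v < k < n < w < t < s < q.
Counting 8 from the largest end gives r.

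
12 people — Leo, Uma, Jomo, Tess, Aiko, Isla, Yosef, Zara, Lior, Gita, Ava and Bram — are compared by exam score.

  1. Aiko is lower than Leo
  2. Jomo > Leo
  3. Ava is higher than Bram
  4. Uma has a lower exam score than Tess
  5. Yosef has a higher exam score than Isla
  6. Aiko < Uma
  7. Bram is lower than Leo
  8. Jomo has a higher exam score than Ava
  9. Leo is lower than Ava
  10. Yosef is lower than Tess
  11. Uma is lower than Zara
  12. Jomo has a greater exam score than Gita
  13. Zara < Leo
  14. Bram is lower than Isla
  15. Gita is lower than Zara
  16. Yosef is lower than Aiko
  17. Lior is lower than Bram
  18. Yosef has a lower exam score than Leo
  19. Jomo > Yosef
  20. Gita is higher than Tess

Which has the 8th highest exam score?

Aiko

Chaining the given pairs: Lior < Bram < Isla < Yosef < Aiko < Uma < Tess < Gita < Zara < Leo < Ava < Jomo.
Counting 8 from the largest end gives Aiko.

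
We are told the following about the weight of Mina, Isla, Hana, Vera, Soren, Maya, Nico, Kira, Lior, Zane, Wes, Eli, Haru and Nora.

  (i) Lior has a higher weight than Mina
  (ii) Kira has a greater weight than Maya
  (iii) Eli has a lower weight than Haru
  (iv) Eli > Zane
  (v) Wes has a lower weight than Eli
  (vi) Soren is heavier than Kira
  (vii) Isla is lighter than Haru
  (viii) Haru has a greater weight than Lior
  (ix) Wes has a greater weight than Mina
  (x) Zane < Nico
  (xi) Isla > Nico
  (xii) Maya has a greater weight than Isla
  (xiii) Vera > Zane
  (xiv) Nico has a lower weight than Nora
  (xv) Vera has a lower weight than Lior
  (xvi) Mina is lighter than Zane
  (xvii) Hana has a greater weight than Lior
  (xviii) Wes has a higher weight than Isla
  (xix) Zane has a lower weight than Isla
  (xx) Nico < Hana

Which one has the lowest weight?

Zane is not least since Mina < Zane; Vera is not least since Zane < Vera; Nico is not least since Zane < Nico; Lior is not least since Vera < Lior; Isla is not least since Zane < Isla; Wes is not least since Isla < Wes; Maya is not least since Isla < Maya; Kira is not least since Maya < Kira; Soren is not least since Kira < Soren; Eli is not least since Wes < Eli; Hana is not least since Lior < Hana; Nora is not least since Nico < Nora; Haru is not least since Isla < Haru.
Only Mina has nothing below it, so Mina is the lowest weight.

Mina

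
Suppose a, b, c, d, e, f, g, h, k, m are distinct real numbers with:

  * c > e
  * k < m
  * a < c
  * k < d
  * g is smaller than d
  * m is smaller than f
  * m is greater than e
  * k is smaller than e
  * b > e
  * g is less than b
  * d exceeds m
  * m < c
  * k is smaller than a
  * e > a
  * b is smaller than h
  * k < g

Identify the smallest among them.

a is not least since k < a; e is not least since a < e; m is not least since k < m; g is not least since k < g; c is not least since a < c; b is not least since g < b; d is not least since k < d; f is not least since m < f; h is not least since b < h.
Only k has nothing below it, so k is the smallest.

k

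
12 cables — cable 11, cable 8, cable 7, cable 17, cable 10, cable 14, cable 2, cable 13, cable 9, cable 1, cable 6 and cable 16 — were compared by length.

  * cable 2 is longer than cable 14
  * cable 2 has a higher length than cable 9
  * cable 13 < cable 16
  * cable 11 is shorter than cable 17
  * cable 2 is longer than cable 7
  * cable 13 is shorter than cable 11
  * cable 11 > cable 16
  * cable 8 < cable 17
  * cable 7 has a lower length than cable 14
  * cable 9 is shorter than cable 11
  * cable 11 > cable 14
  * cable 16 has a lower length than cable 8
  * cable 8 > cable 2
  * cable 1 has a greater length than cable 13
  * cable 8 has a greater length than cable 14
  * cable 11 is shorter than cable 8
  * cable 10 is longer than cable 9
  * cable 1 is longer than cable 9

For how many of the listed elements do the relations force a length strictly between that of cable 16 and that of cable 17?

Chaining upward from cable 16 reaches: cable 11, cable 8.
Chaining downward from cable 17 reaches: cable 9, cable 7, cable 14, cable 13, cable 11, cable 2, cable 8.
Strictly between cable 16 and cable 17 are those in both lists: cable 11, cable 8 — 2 elements.

2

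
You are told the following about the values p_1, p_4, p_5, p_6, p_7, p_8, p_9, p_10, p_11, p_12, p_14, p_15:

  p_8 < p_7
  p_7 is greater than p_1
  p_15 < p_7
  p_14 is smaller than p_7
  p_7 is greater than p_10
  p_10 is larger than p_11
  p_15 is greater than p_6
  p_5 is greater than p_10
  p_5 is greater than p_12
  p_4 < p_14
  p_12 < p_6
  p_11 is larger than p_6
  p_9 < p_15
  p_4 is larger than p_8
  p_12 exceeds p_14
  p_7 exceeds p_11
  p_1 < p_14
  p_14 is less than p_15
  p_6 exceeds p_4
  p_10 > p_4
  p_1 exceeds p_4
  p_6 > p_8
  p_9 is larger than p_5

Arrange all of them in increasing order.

The consecutive links are each given: p_8 < p_4; p_4 < p_1; p_1 < p_14; p_14 < p_12; p_12 < p_6; p_6 < p_11; p_11 < p_10; p_10 < p_5; p_5 < p_9; p_9 < p_15; p_15 < p_7.

p_8 < p_4 < p_1 < p_14 < p_12 < p_6 < p_11 < p_10 < p_5 < p_9 < p_15 < p_7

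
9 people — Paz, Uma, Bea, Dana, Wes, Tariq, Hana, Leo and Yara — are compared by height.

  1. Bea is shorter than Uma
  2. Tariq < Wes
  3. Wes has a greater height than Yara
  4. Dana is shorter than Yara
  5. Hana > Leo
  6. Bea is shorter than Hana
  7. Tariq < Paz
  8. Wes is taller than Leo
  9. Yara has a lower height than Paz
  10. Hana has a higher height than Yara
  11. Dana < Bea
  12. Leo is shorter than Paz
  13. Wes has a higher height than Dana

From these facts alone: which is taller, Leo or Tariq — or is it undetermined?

Following every chain through Leo: above Leo we get Hana, Paz, Wes.
Tariq is not reached, and no chain runs the other way from Tariq to Leo.
So the given relations leave the order of Leo and Tariq undetermined.

undetermined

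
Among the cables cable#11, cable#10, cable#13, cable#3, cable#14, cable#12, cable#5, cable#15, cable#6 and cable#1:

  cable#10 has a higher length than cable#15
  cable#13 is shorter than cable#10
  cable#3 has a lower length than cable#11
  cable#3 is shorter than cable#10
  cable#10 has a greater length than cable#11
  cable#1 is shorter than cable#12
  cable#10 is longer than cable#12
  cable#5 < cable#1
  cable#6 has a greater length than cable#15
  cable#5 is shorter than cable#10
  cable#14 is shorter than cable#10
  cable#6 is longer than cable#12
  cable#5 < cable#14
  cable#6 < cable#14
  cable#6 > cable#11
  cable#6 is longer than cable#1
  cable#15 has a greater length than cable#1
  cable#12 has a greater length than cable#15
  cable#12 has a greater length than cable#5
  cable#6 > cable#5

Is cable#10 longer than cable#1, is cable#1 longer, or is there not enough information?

cable#10

Chaining the given relations: cable#1 < cable#15 < cable#12 < cable#6 < cable#14 < cable#10.
So cable#10 is longer.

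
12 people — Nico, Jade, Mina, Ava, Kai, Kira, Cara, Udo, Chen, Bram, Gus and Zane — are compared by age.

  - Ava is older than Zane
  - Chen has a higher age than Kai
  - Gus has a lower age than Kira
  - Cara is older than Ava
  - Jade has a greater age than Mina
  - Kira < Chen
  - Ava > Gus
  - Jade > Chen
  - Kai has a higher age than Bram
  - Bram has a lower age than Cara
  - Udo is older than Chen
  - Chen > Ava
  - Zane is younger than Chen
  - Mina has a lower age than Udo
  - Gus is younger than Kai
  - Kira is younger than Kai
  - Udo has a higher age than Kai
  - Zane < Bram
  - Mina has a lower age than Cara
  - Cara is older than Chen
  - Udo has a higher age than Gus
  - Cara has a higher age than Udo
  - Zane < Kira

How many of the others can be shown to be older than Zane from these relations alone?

Directly above Zane: Kira, Ava, Bram, Chen.
One step further: Kai, Jade, Udo, Cara (8 so far).
Nothing else is reachable above Zane; 8 in all.

8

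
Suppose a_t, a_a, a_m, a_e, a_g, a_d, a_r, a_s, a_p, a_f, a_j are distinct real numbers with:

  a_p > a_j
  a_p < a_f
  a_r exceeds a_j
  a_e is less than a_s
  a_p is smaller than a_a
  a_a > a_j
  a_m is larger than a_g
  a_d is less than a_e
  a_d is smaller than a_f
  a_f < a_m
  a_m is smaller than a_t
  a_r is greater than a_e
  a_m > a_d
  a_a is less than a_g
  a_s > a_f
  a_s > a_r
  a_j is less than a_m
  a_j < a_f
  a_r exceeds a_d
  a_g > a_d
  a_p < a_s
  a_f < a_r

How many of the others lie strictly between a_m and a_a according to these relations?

1

The relations place a_a below a_m. An element lies strictly between them when it is forced above a_a and also forced below a_m.
Above a_a: {a_g, a_t}. Below a_m: {a_j, a_d, a_p, a_g, a_f}.
Intersection: {a_g} — 1.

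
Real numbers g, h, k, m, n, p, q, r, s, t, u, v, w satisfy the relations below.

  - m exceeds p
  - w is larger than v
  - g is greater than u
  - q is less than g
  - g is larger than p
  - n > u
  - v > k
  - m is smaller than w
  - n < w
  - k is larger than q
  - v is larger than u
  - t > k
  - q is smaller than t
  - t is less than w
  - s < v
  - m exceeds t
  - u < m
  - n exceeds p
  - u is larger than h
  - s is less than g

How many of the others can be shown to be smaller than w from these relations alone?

10

Directly below w: v, n, t, m.
One step further: p, u, q, k, s (9 so far).
One step further: h (10 so far).
Nothing else is reachable below w; 10 in all.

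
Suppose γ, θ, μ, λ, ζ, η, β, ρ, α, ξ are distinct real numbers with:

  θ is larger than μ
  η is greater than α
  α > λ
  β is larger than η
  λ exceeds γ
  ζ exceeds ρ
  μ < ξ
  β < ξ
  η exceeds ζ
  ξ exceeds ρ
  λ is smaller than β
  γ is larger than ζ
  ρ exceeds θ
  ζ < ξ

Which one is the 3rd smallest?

The consecutive relations fix a unique order: μ < θ < ρ < ζ < γ < λ < α < η < β < ξ.
The 3rd smallest is ρ.

ρ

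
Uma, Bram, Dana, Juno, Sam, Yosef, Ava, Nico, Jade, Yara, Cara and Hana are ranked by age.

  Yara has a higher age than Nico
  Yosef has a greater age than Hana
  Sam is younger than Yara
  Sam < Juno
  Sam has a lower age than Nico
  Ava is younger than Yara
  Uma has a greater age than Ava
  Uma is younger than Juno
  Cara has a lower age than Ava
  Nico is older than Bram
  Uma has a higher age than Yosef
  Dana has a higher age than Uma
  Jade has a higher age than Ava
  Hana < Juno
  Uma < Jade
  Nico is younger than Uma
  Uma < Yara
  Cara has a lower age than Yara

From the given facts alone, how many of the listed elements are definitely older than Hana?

From Hana the given relations immediately reach Yosef, Juno.
From those, Uma — 3 in total.
From those, Yara, Dana, Jade — 6 in total.
Nothing else is reachable above Hana; 6 in all.

6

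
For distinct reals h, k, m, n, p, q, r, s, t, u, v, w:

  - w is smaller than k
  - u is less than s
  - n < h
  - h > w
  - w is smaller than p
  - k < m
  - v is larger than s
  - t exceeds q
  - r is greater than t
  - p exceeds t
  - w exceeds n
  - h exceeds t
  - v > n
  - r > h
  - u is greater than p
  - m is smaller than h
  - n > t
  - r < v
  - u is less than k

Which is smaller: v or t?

t

Link the given pairs in sequence: t < n; n < w; w < p; p < u; u < k; k < m; m < h; h < r; r < v.
Together: t < n < w < p < u < k < m < h < r < v.
So t < v; t is the smaller of the two.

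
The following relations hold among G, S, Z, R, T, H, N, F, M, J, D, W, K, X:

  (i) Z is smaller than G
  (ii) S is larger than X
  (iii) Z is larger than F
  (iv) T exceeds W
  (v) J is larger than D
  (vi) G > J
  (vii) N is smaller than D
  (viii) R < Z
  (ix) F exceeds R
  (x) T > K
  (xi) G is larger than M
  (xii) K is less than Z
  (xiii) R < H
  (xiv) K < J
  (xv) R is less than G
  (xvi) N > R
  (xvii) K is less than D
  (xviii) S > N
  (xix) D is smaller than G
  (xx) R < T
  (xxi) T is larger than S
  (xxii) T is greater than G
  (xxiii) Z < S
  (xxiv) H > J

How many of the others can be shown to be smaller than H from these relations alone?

From H the given relations immediately reach R, J.
From those, K, D — 4 in total.
From those, N — 5 in total.
No other element is forced below H by the given relations, so the count is 5.

5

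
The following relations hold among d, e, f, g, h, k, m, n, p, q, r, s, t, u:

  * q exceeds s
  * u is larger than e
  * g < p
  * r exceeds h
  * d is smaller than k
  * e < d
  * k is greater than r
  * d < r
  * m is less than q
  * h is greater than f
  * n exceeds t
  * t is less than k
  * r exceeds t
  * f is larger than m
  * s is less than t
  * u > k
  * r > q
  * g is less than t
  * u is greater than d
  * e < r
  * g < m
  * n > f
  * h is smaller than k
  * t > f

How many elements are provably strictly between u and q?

2

The relations place q below u. An element lies strictly between them when it is forced above q and also forced below u.
Above q: {r, k}. Below u: {g, m, s, f, e, d, t, h, r, k}.
Intersection: {r, k} — 2.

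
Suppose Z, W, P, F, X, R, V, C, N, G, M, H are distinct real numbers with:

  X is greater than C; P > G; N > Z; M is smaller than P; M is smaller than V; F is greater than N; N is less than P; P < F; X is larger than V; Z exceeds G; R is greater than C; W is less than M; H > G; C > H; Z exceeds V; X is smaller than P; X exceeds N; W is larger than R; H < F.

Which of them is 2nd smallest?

Chaining the given pairs: G < H < C < R < W < M < V < Z < N < X < P < F.
The 2nd smallest is H.

H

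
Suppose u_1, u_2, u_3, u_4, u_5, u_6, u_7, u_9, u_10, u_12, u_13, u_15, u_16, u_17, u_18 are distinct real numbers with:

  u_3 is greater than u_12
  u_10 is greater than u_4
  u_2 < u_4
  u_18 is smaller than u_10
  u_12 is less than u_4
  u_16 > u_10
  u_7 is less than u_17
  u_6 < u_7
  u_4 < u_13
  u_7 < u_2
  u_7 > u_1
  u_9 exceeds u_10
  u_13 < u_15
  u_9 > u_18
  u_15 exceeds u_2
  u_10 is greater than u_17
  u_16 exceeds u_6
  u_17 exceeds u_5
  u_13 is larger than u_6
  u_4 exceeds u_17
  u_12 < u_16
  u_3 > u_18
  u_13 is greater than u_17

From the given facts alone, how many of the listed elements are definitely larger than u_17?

6

From u_17 the given relations immediately reach u_4, u_13, u_10.
From those, u_15, u_9, u_16 — 6 in total.
No other element is forced above u_17 by the given relations, so the count is 6.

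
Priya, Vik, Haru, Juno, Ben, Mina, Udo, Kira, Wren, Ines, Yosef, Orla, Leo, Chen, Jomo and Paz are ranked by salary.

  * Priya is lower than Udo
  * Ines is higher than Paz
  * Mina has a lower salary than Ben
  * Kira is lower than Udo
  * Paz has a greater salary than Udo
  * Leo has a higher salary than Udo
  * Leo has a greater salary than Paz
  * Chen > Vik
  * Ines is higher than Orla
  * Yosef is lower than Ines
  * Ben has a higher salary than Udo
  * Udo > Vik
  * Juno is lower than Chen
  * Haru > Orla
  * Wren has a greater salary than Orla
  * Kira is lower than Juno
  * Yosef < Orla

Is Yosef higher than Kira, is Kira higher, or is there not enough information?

Following every chain through Kira: above Kira we get Juno, Udo, Paz, Chen, Ines, Leo, Ben.
Yosef is not reached, and no chain runs the other way from Yosef to Kira.
So the given relations leave the order of Kira and Yosef undetermined.

undetermined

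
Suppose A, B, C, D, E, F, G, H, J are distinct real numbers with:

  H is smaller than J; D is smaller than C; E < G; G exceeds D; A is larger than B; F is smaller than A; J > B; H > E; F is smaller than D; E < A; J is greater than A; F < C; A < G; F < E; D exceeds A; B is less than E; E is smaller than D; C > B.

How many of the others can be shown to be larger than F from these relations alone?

Directly above F: E, A, D, C.
One step further: H, J, G (7 so far).
Nothing else is reachable above F; 7 in all.

7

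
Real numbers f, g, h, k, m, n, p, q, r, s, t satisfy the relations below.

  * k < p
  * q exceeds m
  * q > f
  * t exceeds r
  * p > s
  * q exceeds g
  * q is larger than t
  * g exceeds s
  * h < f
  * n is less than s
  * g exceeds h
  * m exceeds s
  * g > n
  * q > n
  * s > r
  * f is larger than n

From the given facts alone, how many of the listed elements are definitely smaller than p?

4

Directly below p: k, s.
One step further: n, r (4 so far).
Nothing else is reachable below p; 4 in all.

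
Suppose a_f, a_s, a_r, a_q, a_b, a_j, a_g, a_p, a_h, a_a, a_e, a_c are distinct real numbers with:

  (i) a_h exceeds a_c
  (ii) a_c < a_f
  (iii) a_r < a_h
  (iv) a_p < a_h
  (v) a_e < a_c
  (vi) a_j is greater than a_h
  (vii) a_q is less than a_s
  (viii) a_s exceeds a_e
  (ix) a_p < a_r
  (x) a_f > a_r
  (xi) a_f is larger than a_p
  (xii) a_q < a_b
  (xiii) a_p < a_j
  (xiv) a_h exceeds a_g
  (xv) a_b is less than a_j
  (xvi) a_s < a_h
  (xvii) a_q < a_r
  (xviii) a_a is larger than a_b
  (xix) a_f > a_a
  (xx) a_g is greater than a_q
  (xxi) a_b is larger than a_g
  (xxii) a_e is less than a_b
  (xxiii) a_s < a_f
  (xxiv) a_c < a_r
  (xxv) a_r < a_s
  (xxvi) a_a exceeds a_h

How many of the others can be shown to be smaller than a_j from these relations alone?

9

From a_j the given relations immediately reach a_p, a_b, a_h.
From those, a_e, a_q, a_c, a_g, a_r, a_s — 9 in total.
Nothing else is reachable below a_j; 9 in all.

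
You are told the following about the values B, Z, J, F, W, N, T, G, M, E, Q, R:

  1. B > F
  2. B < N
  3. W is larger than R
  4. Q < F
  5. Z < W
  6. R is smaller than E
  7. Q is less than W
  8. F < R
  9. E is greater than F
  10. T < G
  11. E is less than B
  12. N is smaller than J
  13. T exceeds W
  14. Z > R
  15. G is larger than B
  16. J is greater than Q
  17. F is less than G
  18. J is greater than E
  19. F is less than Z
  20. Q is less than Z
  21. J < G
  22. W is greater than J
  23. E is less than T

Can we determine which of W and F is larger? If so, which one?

W

The relevant relations are F < R; R < E; E < B; B < N; N < J; J < W.
Together: F < R < E < B < N < J < W.
So W is larger.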